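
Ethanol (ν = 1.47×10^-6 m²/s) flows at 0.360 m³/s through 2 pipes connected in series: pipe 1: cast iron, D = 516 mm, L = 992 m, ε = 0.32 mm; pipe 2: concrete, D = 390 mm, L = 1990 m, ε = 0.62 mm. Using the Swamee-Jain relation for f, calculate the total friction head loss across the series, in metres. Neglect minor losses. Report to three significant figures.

H ≈ 58.3 m

Pipe 1: V = 1.722 m/s, Re = 6.04×10^5, ε/D = 6.20×10^-4, f = 0.01835, h_1 = f(L/D)V²/2g = 5.328 m
Pipe 2: V = 3.014 m/s, Re = 8.00×10^5, ε/D = 0.00159, f = 0.02242, h_2 = f(L/D)V²/2g = 52.95 m
Series → Q common, losses add: H = Σh = 58.27 m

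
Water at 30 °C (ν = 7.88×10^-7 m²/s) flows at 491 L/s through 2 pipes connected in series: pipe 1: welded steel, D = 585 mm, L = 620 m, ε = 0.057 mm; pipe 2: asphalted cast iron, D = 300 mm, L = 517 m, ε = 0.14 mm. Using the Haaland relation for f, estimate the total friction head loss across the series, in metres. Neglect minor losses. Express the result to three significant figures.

H ≈ 72.9 m

Pipe 1: V = 1.827 m/s, Re = 1.36×10^6, ε/D = 9.74×10^-5, f = 0.01299, h_1 = f(L/D)V²/2g = 2.341 m
Pipe 2: V = 6.946 m/s, Re = 2.64×10^6, ε/D = 4.67×10^-4, f = 0.01666, h_2 = f(L/D)V²/2g = 70.59 m
Series → Q common, losses add: H = Σh = 72.93 m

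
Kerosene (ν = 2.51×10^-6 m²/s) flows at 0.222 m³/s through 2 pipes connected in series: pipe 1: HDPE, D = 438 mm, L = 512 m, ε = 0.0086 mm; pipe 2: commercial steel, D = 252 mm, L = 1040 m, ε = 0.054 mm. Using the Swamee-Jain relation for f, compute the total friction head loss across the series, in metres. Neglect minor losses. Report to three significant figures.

Pipe 1: V = 1.473 m/s, Re = 2.57×10^5, ε/D = 1.96×10^-5, f = 0.01501, h_1 = f(L/D)V²/2g = 1.941 m
Pipe 2: V = 4.451 m/s, Re = 4.47×10^5, ε/D = 2.14×10^-4, f = 0.01579, h_2 = f(L/D)V²/2g = 65.82 m
Series → Q common, losses add: H = Σh = 67.76 m

H ≈ 67.8 m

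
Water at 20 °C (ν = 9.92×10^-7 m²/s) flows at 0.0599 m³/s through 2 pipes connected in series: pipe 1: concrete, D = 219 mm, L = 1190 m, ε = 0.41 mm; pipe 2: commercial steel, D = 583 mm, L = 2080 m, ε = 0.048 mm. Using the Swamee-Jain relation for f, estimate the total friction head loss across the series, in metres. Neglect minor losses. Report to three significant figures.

H ≈ 16.8 m

Pipe 1: V = 1.590 m/s, Re = 3.51×10^5, ε/D = 0.00187, f = 0.02369, h_1 = f(L/D)V²/2g = 16.59 m
Pipe 2: V = 0.2244 m/s, Re = 1.32×10^5, ε/D = 8.23×10^-5, f = 0.01744, h_2 = f(L/D)V²/2g = 0.1597 m
Series → Q common, losses add: H = Σh = 16.75 m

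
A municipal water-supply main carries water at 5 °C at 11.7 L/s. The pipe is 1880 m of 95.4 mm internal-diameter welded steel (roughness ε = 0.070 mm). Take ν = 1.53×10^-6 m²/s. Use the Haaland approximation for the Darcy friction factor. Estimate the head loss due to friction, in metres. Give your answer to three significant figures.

V = 4Q/(πD²) = 4·0.0117/(π·0.0954²) = 1.637 m/s
Re = VD/ν = 1.637·0.0954/1.53×10^-6 = 1.02×10^5 → turbulent
ε/D = 0.070/95.4 = 7.34×10^-4
Haaland: f = 0.02095
h_f = f(L/D)V²/(2g) = 0.02095·(1880/0.0954)·1.637²/(2·9.81) = 56.39 m

h_f ≈ 56.4 m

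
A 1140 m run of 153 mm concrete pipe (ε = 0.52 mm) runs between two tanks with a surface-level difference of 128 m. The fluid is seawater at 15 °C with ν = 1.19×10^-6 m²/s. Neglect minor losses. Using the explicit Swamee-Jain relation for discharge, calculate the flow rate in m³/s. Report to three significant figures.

Swamee-Jain (Type II): Q = -0.965·√(gD⁵h_f/L)·ln[ε/(3.7D) + √(3.17ν²L/(gD³h_f))]
√(gD⁵h_f/L) = √(9.81·0.153⁵·128/1140) = 0.009610
ε/(3.7D) = 9.19×10^-4; √(3.17ν²L/(gD³h_f)) = 3.37×10^-5
Q = -0.965·0.009610·ln(9.523×10^-4) = 0.06451 m³/s
Check: V = 3.51 m/s, Re = 4.51×10^5, f = 0.02750, h_f = 129 m ≈ 128 m ✓

Q ≈ 0.0645 m³/s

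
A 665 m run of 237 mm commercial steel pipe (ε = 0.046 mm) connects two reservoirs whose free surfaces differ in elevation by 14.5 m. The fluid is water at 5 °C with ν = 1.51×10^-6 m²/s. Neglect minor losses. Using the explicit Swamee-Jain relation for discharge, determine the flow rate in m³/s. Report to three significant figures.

Swamee-Jain (Type II): Q = -0.965·√(gD⁵h_f/L)·ln[ε/(3.7D) + √(3.17ν²L/(gD³h_f))]
√(gD⁵h_f/L) = √(9.81·0.237⁵·14.5/665) = 0.01265
ε/(3.7D) = 5.25×10^-5; √(3.17ν²L/(gD³h_f)) = 5.04×10^-5
Q = -0.965·0.01265·ln(1.028×10^-4) = 0.1121 m³/s
Check: V = 2.54 m/s, Re = 3.99×10^5, f = 0.01578, h_f = 14.6 m ≈ 14.5 m ✓

Q ≈ 0.112 m³/s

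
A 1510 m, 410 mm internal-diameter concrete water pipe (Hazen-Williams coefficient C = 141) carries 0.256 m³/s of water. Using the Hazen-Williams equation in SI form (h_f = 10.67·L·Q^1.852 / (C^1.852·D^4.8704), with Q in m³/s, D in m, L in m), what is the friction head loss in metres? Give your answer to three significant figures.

h_f = 10.67·1510·0.256^1.852 / (141^1.852·0.410^4.8704) = 10.39 m

h_f ≈ 10.4 m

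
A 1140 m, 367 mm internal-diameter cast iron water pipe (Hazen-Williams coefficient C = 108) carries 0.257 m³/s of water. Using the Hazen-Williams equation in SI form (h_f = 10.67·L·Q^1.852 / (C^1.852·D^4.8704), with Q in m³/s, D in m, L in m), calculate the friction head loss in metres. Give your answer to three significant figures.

h_f ≈ 22.2 m

h_f = 10.67·1140·0.257^1.852 / (108^1.852·0.367^4.8704) = 22.21 m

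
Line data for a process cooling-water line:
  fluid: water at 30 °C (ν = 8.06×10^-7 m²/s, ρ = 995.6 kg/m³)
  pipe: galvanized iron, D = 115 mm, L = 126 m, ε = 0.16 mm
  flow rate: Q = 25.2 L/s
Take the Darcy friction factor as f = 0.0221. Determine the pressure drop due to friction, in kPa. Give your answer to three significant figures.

Δp ≈ 70.9 kPa

V = 4Q/(πD²) = 4·0.0252/(π·0.115²) = 2.426 m/s
h_f = f(L/D)V²/(2g) = 0.02210·(126/0.115)·2.426²/(2·9.81) = 7.264 m
Δp = ρg·h_f = 995.6·9.81·7.264 = 70.95 kPa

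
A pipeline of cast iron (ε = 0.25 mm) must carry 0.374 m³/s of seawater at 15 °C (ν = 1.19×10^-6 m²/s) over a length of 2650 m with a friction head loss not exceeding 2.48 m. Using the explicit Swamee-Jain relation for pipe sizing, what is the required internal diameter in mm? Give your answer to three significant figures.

Swamee-Jain (Type III): D = 0.66·[ε^1.25·(LQ²/(gh_f))^4.75 + ν·Q^9.4·(L/(gh_f))^5.2]^0.04
LQ²/(gh_f) = 15.24; L/(gh_f) = 108.9
Term 1 = ε^1.25·(…)^4.75 = 13.1; Term 2 = ν·Q^9.4·(…)^5.2 = 4.50
D = 0.66·(13.1 + 4.50)^0.04 = 0.7402 m = 740 mm
Check: V = 0.869 m/s, Re = 5.41×10^5, f = 0.01658, h_f = 2.29 m ≈ 2.48 m ✓

D ≈ 740 mm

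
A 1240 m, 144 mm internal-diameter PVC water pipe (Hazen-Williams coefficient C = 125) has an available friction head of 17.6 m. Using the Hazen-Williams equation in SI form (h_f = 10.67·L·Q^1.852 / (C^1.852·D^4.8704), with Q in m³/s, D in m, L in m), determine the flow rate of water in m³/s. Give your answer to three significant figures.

Rearranging: Q = [h_f·C^1.852·D^4.8704 / (10.67·L)]^(1/1.852)
Q = [17.6·125^1.852·0.144^4.8704 / (10.67·1240)]^0.540 = 0.02141 m³/s

Q ≈ 0.0214 m³/s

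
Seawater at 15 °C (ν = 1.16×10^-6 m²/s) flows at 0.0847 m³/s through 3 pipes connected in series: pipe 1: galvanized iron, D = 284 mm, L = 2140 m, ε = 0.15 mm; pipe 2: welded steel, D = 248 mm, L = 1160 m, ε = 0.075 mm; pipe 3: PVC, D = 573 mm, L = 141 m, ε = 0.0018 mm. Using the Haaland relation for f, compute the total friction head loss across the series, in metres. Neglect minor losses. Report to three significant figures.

Pipe 1: V = 1.337 m/s, Re = 3.27×10^5, ε/D = 5.28×10^-4, f = 0.01814, h_1 = f(L/D)V²/2g = 12.45 m
Pipe 2: V = 1.753 m/s, Re = 3.75×10^5, ε/D = 3.02×10^-4, f = 0.01651, h_2 = f(L/D)V²/2g = 12.10 m
Pipe 3: V = 0.3285 m/s, Re = 1.62×10^5, ε/D = 3.14×10^-6, f = 0.01617, h_3 = f(L/D)V²/2g = 0.02187 m
Series → Q common, losses add: H = Σh = 24.58 m

H ≈ 24.6 m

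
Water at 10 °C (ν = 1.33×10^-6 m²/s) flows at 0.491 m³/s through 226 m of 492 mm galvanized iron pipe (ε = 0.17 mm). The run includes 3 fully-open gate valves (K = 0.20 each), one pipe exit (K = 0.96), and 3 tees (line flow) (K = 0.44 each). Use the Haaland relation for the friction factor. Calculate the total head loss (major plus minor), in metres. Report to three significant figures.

H_L ≈ 3.48 m

V = 4Q/(πD²) = 2.583 m/s; V²/2g = 0.3400 m
Re = 9.55×10^5, ε/D = 3.46×10^-4 → f = 0.01603 (Haaland)
Major: h_f = f(L/D)·V²/2g = 0.01603·459.3·0.3400 = 2.503 m
Minor: ΣK = 2.88; h_m = ΣK·V²/2g = 0.9791 m
Total H_L = 2.503 + 0.9791 = 3.482 m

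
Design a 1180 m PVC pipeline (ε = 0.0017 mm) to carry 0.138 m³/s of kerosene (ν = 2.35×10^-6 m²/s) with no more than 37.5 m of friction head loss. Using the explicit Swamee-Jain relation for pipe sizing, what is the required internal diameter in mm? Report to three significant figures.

D ≈ 238 mm

Swamee-Jain (Type III): D = 0.66·[ε^1.25·(LQ²/(gh_f))^4.75 + ν·Q^9.4·(L/(gh_f))^5.2]^0.04
LQ²/(gh_f) = 0.06109; L/(gh_f) = 3.208
Term 1 = ε^1.25·(…)^4.75 = 1.05×10^-13; Term 2 = ν·Q^9.4·(…)^5.2 = 8.28×10^-12
D = 0.66·(1.05×10^-13 + 8.28×10^-12)^0.04 = 0.2380 m = 238 mm
Check: V = 3.10 m/s, Re = 3.14×10^5, f = 0.01434, h_f = 34.9 m ≈ 37.5 m ✓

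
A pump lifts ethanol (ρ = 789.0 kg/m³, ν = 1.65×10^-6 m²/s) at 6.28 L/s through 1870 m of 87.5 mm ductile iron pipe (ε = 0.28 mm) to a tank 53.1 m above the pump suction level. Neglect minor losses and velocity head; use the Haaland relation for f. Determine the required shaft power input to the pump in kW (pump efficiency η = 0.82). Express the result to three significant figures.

P_shaft ≈ 5.17 kW

V = 4Q/(πD²) = 1.044 m/s; Re = 5.54×10^4; ε/D = 0.00320; f = 0.02866
h_f = f(L/D)V²/2g = 34.05 m
Total head H = z + h_f = 53.1 + 34.05 = 87.15 m
P_hyd = ρgQH = 789.0·9.81·0.00628·87.15 = 4.236 kW
P_shaft = P_hyd/η = 4.236/0.82 = 5.166 kW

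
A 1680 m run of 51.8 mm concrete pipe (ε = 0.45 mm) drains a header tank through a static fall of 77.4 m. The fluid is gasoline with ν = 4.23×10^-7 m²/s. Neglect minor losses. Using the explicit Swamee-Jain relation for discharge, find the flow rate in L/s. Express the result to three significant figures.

Swamee-Jain (Type II): Q = -0.965·√(gD⁵h_f/L)·ln[ε/(3.7D) + √(3.17ν²L/(gD³h_f))]
√(gD⁵h_f/L) = √(9.81·0.0518⁵·77.4/1680) = 4.106×10^-4
ε/(3.7D) = 0.00235; √(3.17ν²L/(gD³h_f)) = 9.50×10^-5
Q = -0.965·4.106×10^-4·ln(0.002443) = 0.002383 m³/s
Check: V = 1.13 m/s, Re = 1.38×10^5, f = 0.03684, h_f = 77.9 m ≈ 77.4 m ✓

Q ≈ 2.38 L/s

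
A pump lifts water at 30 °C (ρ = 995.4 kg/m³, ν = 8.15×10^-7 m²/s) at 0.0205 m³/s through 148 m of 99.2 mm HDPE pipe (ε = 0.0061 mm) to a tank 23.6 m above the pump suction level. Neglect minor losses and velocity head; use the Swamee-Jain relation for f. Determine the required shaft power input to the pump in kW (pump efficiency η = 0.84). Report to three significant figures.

V = 4Q/(πD²) = 2.652 m/s; Re = 3.23×10^5; ε/D = 6.15×10^-5; f = 0.01489
h_f = f(L/D)V²/2g = 7.965 m
Total head H = z + h_f = 23.6 + 7.965 = 31.56 m
P_hyd = ρgQH = 995.4·9.81·0.0205·31.56 = 6.319 kW
P_shaft = P_hyd/η = 6.319/0.84 = 7.522 kW

P_shaft ≈ 7.52 kW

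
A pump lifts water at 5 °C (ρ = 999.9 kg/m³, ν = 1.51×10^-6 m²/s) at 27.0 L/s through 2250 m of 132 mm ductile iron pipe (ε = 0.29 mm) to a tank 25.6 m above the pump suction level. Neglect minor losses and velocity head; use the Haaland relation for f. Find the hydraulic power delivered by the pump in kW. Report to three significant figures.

P_hyd ≈ 29.1 kW

V = 4Q/(πD²) = 1.973 m/s; Re = 1.72×10^5; ε/D = 0.00220; f = 0.02492
h_f = f(L/D)V²/2g = 84.26 m
Total head H = z + h_f = 25.6 + 84.26 = 109.9 m
P_hyd = ρgQH = 999.9·9.81·0.0270·109.9 = 29.10 kW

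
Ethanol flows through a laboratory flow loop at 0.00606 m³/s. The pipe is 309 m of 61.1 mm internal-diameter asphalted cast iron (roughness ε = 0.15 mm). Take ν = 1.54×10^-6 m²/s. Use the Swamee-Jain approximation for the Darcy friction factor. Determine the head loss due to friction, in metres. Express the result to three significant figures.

V = 4Q/(πD²) = 4·0.00606/(π·0.0611²) = 2.067 m/s
Re = VD/ν = 2.067·0.0611/1.54×10^-6 = 8.20×10^4 → turbulent
ε/D = 0.15/61.1 = 0.00245
Swamee-Jain: f = 0.02678
h_f = f(L/D)V²/(2g) = 0.02678·(309/0.0611)·2.067²/(2·9.81) = 29.49 m

h_f ≈ 29.5 m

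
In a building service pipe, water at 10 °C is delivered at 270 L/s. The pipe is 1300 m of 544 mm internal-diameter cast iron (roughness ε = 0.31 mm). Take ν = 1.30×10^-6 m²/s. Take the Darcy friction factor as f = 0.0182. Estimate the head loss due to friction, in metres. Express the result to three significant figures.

h_f ≈ 2.99 m

V = 4Q/(πD²) = 4·0.270/(π·0.544²) = 1.162 m/s
h_f = f(L/D)V²/(2g) = 0.01820·(1300/0.544)·1.162²/(2·9.81) = 2.991 m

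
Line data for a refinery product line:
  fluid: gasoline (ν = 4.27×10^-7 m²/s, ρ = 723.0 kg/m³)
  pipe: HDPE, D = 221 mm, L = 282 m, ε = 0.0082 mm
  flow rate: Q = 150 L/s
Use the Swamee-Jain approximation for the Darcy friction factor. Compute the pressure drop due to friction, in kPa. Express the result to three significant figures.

Δp ≈ 81.4 kPa

V = 4Q/(πD²) = 4·0.150/(π·0.221²) = 3.910 m/s
Re = VD/ν = 3.910·0.221/4.27×10^-7 = 2.02×10^6 → turbulent
ε/D = 0.0082/221 = 3.71×10^-5
Swamee-Jain: f = 0.01154
h_f = f(L/D)V²/(2g) = 0.01154·(282/0.221)·3.910²/(2·9.81) = 11.47 m
Δp = ρg·h_f = 723.0·9.81·11.47 = 81.39 kPa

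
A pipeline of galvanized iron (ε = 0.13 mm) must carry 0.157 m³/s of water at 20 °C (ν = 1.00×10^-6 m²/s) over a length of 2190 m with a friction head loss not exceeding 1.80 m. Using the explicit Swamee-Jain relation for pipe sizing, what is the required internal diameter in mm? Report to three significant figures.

Swamee-Jain (Type III): D = 0.66·[ε^1.25·(LQ²/(gh_f))^4.75 + ν·Q^9.4·(L/(gh_f))^5.2]^0.04
LQ²/(gh_f) = 3.057; L/(gh_f) = 124.0
Term 1 = ε^1.25·(…)^4.75 = 0.00280; Term 2 = ν·Q^9.4·(…)^5.2 = 0.00213
D = 0.66·(0.00280 + 0.00213)^0.04 = 0.5336 m = 534 mm
Check: V = 0.702 m/s, Re = 3.75×10^5, f = 0.01630, h_f = 1.68 m ≈ 1.80 m ✓

D ≈ 534 mm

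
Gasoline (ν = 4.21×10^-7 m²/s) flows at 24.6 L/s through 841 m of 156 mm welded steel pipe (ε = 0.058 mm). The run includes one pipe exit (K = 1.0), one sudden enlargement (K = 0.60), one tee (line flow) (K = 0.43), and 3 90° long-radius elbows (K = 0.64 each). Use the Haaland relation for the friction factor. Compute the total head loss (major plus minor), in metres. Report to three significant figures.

H_L ≈ 7.96 m

V = 4Q/(πD²) = 1.287 m/s; V²/2g = 0.08443 m
Re = 4.77×10^5, ε/D = 3.72×10^-4 → f = 0.01675 (Haaland)
Major: h_f = f(L/D)·V²/2g = 0.01675·5391·0.08443 = 7.624 m
Minor: ΣK = 3.95; h_m = ΣK·V²/2g = 0.3335 m
Total H_L = 7.624 + 0.3335 = 7.957 m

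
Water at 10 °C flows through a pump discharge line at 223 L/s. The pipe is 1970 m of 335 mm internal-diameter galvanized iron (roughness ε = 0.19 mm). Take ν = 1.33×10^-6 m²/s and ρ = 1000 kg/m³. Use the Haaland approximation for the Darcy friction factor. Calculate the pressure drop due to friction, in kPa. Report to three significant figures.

Δp ≈ 336 kPa

V = 4Q/(πD²) = 4·0.223/(π·0.335²) = 2.530 m/s
Re = VD/ν = 2.530·0.335/1.33×10^-6 = 6.37×10^5 → turbulent
ε/D = 0.19/335 = 5.67×10^-4
Haaland: f = 0.01783
h_f = f(L/D)V²/(2g) = 0.01783·(1970/0.335)·2.530²/(2·9.81) = 34.21 m
Δp = ρg·h_f = 1000·9.81·34.21 = 335.6 kPa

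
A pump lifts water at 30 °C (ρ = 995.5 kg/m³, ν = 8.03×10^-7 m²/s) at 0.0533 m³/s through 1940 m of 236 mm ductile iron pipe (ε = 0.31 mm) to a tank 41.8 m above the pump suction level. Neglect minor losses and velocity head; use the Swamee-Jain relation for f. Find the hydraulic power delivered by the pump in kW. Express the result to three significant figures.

P_hyd ≈ 28.8 kW

V = 4Q/(πD²) = 1.218 m/s; Re = 3.58×10^5; ε/D = 0.00131; f = 0.02183
h_f = f(L/D)V²/2g = 13.58 m
Total head H = z + h_f = 41.8 + 13.58 = 55.38 m
P_hyd = ρgQH = 995.5·9.81·0.0533·55.38 = 28.82 kW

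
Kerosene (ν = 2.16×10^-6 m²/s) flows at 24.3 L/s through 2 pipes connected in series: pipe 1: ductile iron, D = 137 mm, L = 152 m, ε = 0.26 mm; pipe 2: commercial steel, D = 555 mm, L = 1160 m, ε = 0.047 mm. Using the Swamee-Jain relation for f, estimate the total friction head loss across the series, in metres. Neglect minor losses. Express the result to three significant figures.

H ≈ 3.87 m

Pipe 1: V = 1.648 m/s, Re = 1.05×10^5, ε/D = 0.00190, f = 0.02499, h_1 = f(L/D)V²/2g = 3.840 m
Pipe 2: V = 0.1004 m/s, Re = 2.58×10^4, ε/D = 8.47×10^-5, f = 0.02448, h_2 = f(L/D)V²/2g = 0.02631 m
Series → Q common, losses add: H = Σh = 3.867 m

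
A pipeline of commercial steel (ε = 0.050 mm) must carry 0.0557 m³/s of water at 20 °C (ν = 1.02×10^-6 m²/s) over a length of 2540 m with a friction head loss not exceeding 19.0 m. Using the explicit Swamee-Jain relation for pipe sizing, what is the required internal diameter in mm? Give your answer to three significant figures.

Swamee-Jain (Type III): D = 0.66·[ε^1.25·(LQ²/(gh_f))^4.75 + ν·Q^9.4·(L/(gh_f))^5.2]^0.04
LQ²/(gh_f) = 0.04228; L/(gh_f) = 13.63
Term 1 = ε^1.25·(…)^4.75 = 1.25×10^-12; Term 2 = ν·Q^9.4·(…)^5.2 = 1.31×10^-12
D = 0.66·(1.25×10^-12 + 1.31×10^-12)^0.04 = 0.2269 m = 227 mm
Check: V = 1.38 m/s, Re = 3.06×10^5, f = 0.01643, h_f = 17.8 m ≈ 19.0 m ✓

D ≈ 227 mm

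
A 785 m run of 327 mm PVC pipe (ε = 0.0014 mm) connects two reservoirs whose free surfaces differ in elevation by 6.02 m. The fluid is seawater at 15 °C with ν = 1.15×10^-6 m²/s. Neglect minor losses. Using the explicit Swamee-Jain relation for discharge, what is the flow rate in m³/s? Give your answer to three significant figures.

Swamee-Jain (Type II): Q = -0.965·√(gD⁵h_f/L)·ln[ε/(3.7D) + √(3.17ν²L/(gD³h_f))]
√(gD⁵h_f/L) = √(9.81·0.327⁵·6.02/785) = 0.01677
ε/(3.7D) = 1.16×10^-6; √(3.17ν²L/(gD³h_f)) = 3.99×10^-5
Q = -0.965·0.01677·ln(4.108×10^-5) = 0.1635 m³/s
Check: V = 1.95 m/s, Re = 5.53×10^5, f = 0.01293, h_f = 5.99 m ≈ 6.02 m ✓

Q ≈ 0.163 m³/s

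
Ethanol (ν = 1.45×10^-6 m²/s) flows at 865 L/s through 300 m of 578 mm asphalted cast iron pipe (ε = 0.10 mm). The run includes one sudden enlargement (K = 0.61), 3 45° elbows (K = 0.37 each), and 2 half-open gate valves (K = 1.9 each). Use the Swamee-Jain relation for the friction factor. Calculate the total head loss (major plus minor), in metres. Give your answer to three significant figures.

H_L ≈ 7.15 m

V = 4Q/(πD²) = 3.297 m/s; V²/2g = 0.5539 m
Re = 1.31×10^6, ε/D = 1.73×10^-4 → f = 0.01424 (Swamee-Jain)
Major: h_f = f(L/D)·V²/2g = 0.01424·519.0·0.5539 = 4.095 m
Minor: ΣK = 5.52; h_m = ΣK·V²/2g = 3.058 m
Total H_L = 4.095 + 3.058 = 7.152 m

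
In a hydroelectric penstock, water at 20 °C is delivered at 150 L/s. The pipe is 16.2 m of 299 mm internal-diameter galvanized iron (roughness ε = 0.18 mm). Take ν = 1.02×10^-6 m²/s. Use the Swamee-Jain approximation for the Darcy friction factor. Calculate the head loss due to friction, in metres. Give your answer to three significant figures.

h_f ≈ 0.230 m

V = 4Q/(πD²) = 4·0.150/(π·0.299²) = 2.136 m/s
Re = VD/ν = 2.136·0.299/1.02×10^-6 = 6.26×10^5 → turbulent
ε/D = 0.18/299 = 6.02×10^-4
Swamee-Jain: f = 0.01822
h_f = f(L/D)V²/(2g) = 0.01822·(16.2/0.299)·2.136²/(2·9.81) = 0.2296 m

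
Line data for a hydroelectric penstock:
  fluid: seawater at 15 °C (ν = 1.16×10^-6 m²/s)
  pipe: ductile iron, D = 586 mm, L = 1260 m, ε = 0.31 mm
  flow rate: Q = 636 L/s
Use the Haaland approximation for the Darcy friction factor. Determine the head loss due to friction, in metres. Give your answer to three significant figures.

h_f ≈ 10.5 m

V = 4Q/(πD²) = 4·0.636/(π·0.586²) = 2.358 m/s
Re = VD/ν = 2.358·0.586/1.16×10^-6 = 1.19×10^6 → turbulent
ε/D = 0.31/586 = 5.29×10^-4
Haaland: f = 0.01730
h_f = f(L/D)V²/(2g) = 0.01730·(1260/0.586)·2.358²/(2·9.81) = 10.55 m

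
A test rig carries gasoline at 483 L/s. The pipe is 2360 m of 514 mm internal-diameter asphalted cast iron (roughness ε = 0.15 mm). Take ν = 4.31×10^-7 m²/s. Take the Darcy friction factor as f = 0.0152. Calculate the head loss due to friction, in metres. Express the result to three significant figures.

h_f ≈ 19.3 m

V = 4Q/(πD²) = 4·0.483/(π·0.514²) = 2.328 m/s
h_f = f(L/D)V²/(2g) = 0.01520·(2360/0.514)·2.328²/(2·9.81) = 19.27 m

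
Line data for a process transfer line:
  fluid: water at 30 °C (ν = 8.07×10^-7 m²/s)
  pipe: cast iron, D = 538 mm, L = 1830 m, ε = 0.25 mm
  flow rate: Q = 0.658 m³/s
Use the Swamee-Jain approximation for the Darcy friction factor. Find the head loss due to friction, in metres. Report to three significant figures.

V = 4Q/(πD²) = 4·0.658/(π·0.538²) = 2.894 m/s
Re = VD/ν = 2.894·0.538/8.07×10^-7 = 1.93×10^6 → turbulent
ε/D = 0.25/538 = 4.65×10^-4
Swamee-Jain: f = 0.01678
h_f = f(L/D)V²/(2g) = 0.01678·(1830/0.538)·2.894²/(2·9.81) = 24.38 m

h_f ≈ 24.4 m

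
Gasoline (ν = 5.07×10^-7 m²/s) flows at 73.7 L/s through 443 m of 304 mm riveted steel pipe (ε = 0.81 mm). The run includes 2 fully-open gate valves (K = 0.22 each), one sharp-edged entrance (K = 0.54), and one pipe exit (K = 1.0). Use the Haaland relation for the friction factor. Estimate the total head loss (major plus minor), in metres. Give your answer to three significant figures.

V = 4Q/(πD²) = 1.015 m/s; V²/2g = 0.05255 m
Re = 6.09×10^5, ε/D = 0.00266 → f = 0.02558 (Haaland)
Major: h_f = f(L/D)·V²/2g = 0.02558·1457·0.05255 = 1.959 m
Minor: ΣK = 1.98; h_m = ΣK·V²/2g = 0.1040 m
Total H_L = 1.959 + 0.1040 = 2.063 m

H_L ≈ 2.06 m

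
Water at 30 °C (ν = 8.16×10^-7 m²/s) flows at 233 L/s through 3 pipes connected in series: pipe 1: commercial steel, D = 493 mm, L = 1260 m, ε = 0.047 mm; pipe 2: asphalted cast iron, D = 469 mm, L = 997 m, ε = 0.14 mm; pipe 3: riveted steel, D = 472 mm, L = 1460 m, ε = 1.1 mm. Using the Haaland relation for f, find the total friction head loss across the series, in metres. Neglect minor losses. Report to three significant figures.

H ≈ 12.6 m

Pipe 1: V = 1.221 m/s, Re = 7.37×10^5, ε/D = 9.53×10^-5, f = 0.01363, h_1 = f(L/D)V²/2g = 2.645 m
Pipe 2: V = 1.349 m/s, Re = 7.75×10^5, ε/D = 2.99×10^-4, f = 0.01576, h_2 = f(L/D)V²/2g = 3.105 m
Pipe 3: V = 1.332 m/s, Re = 7.70×10^5, ε/D = 0.00233, f = 0.02464, h_3 = f(L/D)V²/2g = 6.889 m
Series → Q common, losses add: H = Σh = 12.64 m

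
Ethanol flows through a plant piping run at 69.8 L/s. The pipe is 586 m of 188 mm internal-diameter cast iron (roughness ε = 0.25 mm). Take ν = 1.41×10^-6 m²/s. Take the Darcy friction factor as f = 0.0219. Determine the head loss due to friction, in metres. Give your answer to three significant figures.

h_f ≈ 22.0 m

V = 4Q/(πD²) = 4·0.0698/(π·0.188²) = 2.514 m/s
h_f = f(L/D)V²/(2g) = 0.02190·(586/0.188)·2.514²/(2·9.81) = 22.00 m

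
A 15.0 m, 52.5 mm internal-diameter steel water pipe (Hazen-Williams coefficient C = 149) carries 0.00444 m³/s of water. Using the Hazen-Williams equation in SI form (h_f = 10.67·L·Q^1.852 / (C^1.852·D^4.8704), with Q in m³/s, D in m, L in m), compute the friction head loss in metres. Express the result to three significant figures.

h_f ≈ 1.14 m

h_f = 10.67·15.0·0.00444^1.852 / (149^1.852·0.0525^4.8704) = 1.137 m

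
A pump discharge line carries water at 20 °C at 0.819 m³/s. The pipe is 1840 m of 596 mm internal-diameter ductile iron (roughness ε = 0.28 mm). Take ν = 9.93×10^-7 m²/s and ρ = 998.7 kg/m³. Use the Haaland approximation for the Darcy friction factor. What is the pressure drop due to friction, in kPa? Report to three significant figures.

Δp ≈ 223 kPa

V = 4Q/(πD²) = 4·0.819/(π·0.596²) = 2.936 m/s
Re = VD/ν = 2.936·0.596/9.93×10^-7 = 1.76×10^6 → turbulent
ε/D = 0.28/596 = 4.70×10^-4
Haaland: f = 0.01677
h_f = f(L/D)V²/(2g) = 0.01677·(1840/0.596)·2.936²/(2·9.81) = 22.74 m
Δp = ρg·h_f = 998.7·9.81·22.74 = 222.8 kPa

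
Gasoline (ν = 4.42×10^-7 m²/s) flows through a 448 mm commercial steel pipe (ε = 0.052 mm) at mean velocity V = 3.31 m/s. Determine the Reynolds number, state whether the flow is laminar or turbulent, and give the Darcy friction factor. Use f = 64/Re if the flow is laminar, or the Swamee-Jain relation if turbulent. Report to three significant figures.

Re = VD/ν = 3.310·0.448/4.42×10^-7 = 3.35×10^6
Re > 4000 → turbulent; ε/D = 1.16×10^-4
Swamee-Jain: f = 0.01286

Re ≈ 3.35×10^6; turbulent; f ≈ 0.0129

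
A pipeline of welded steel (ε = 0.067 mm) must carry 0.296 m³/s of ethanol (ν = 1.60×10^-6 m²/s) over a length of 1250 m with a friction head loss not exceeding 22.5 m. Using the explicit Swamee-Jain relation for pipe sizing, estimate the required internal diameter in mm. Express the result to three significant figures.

D ≈ 365 mm

Swamee-Jain (Type III): D = 0.66·[ε^1.25·(LQ²/(gh_f))^4.75 + ν·Q^9.4·(L/(gh_f))^5.2]^0.04
LQ²/(gh_f) = 0.4962; L/(gh_f) = 5.663
Term 1 = ε^1.25·(…)^4.75 = 2.17×10^-7; Term 2 = ν·Q^9.4·(…)^5.2 = 1.41×10^-7
D = 0.66·(2.17×10^-7 + 1.41×10^-7)^0.04 = 0.3645 m = 365 mm
Check: V = 2.84 m/s, Re = 6.46×10^5, f = 0.01503, h_f = 21.1 m ≈ 22.5 m ✓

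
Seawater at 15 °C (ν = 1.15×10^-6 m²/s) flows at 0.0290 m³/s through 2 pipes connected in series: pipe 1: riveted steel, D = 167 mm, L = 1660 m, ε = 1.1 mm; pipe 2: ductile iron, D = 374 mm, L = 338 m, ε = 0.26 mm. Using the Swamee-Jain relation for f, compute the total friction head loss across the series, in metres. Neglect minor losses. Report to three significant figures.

H ≈ 30.0 m

Pipe 1: V = 1.324 m/s, Re = 1.92×10^5, ε/D = 0.00659, f = 0.03365, h_1 = f(L/D)V²/2g = 29.89 m
Pipe 2: V = 0.2640 m/s, Re = 8.58×10^4, ε/D = 6.95×10^-4, f = 0.02160, h_2 = f(L/D)V²/2g = 0.06933 m
Series → Q common, losses add: H = Σh = 29.95 m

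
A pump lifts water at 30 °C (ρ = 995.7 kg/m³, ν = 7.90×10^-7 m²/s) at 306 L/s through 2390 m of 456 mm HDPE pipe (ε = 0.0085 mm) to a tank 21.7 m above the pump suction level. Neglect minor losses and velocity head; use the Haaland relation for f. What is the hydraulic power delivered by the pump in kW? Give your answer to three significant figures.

P_hyd ≈ 97.9 kW

V = 4Q/(πD²) = 1.874 m/s; Re = 1.08×10^6; ε/D = 1.86×10^-5; f = 0.01180
h_f = f(L/D)V²/2g = 11.07 m
Total head H = z + h_f = 21.7 + 11.07 = 32.77 m
P_hyd = ρgQH = 995.7·9.81·0.306·32.77 = 97.95 kW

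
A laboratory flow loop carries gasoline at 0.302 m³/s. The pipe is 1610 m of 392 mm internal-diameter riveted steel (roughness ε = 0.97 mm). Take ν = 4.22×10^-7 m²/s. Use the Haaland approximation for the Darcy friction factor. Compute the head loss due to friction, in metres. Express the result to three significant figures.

V = 4Q/(πD²) = 4·0.302/(π·0.392²) = 2.502 m/s
Re = VD/ν = 2.502·0.392/4.22×10^-7 = 2.32×10^6 → turbulent
ε/D = 0.97/392 = 0.00247
Haaland: f = 0.02491
h_f = f(L/D)V²/(2g) = 0.02491·(1610/0.392)·2.502²/(2·9.81) = 32.66 m

h_f ≈ 32.7 m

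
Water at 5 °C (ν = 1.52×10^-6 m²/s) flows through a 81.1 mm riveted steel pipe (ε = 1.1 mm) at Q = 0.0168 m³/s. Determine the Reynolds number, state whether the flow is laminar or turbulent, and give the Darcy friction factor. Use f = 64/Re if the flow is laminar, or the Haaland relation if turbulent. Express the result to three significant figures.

Re ≈ 1.74×10^5; turbulent; f ≈ 0.0425

V = 4Q/(πD²) = 3.252 m/s
Re = VD/ν = 3.252·0.0811/1.52×10^-6 = 1.74×10^5
Re > 4000 → turbulent; ε/D = 0.0136
Haaland: f = 0.04249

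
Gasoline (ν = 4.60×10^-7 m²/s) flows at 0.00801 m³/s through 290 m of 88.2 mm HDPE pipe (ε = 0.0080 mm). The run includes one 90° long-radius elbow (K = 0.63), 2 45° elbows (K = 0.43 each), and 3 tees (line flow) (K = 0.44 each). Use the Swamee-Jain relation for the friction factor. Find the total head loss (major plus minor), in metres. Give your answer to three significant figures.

V = 4Q/(πD²) = 1.311 m/s; V²/2g = 0.08760 m
Re = 2.51×10^5, ε/D = 9.07×10^-5 → f = 0.01575 (Swamee-Jain)
Major: h_f = f(L/D)·V²/2g = 0.01575·3288·0.08760 = 4.536 m
Minor: ΣK = 2.81; h_m = ΣK·V²/2g = 0.2462 m
Total H_L = 4.536 + 0.2462 = 4.782 m

H_L ≈ 4.78 m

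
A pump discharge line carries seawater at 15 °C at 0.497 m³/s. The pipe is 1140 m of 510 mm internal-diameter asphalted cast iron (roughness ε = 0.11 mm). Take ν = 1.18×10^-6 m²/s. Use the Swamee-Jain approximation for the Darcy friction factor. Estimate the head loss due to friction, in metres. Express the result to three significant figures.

V = 4Q/(πD²) = 4·0.497/(π·0.510²) = 2.433 m/s
Re = VD/ν = 2.433·0.510/1.18×10^-6 = 1.05×10^6 → turbulent
ε/D = 0.11/510 = 2.16×10^-4
Swamee-Jain: f = 0.01490
h_f = f(L/D)V²/(2g) = 0.01490·(1140/0.510)·2.433²/(2·9.81) = 10.05 m

h_f ≈ 10.0 m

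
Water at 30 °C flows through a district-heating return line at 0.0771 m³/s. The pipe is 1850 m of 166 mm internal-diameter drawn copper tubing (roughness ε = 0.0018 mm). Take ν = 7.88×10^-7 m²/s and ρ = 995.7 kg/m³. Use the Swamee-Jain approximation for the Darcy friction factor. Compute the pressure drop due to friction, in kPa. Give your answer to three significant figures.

Δp ≈ 874 kPa

V = 4Q/(πD²) = 4·0.0771/(π·0.166²) = 3.562 m/s
Re = VD/ν = 3.562·0.166/7.88×10^-7 = 7.50×10^5 → turbulent
ε/D = 0.0018/166 = 1.08×10^-5
Swamee-Jain: f = 0.01241
h_f = f(L/D)V²/(2g) = 0.01241·(1850/0.166)·3.562²/(2·9.81) = 89.48 m
Δp = ρg·h_f = 995.7·9.81·89.48 = 874.0 kPa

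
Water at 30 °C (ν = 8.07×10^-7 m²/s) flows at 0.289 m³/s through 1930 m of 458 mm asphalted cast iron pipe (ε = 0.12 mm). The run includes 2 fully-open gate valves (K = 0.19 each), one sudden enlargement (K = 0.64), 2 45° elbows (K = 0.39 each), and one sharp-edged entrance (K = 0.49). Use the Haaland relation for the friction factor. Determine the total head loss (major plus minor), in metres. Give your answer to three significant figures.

H_L ≈ 10.4 m

V = 4Q/(πD²) = 1.754 m/s; V²/2g = 0.1568 m
Re = 9.96×10^5, ε/D = 2.62×10^-4 → f = 0.01525 (Haaland)
Major: h_f = f(L/D)·V²/2g = 0.01525·4214·0.1568 = 10.08 m
Minor: ΣK = 2.29; h_m = ΣK·V²/2g = 0.3592 m
Total H_L = 10.08 + 0.3592 = 10.44 m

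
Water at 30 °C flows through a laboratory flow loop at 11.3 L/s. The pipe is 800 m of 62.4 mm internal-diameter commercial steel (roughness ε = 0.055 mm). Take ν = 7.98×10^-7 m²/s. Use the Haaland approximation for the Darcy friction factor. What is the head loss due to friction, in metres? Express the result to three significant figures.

h_f ≈ 179 m

V = 4Q/(πD²) = 4·0.0113/(π·0.0624²) = 3.695 m/s
Re = VD/ν = 3.695·0.0624/7.98×10^-7 = 2.89×10^5 → turbulent
ε/D = 0.055/62.4 = 8.81×10^-4
Haaland: f = 0.02004
h_f = f(L/D)V²/(2g) = 0.02004·(800/0.0624)·3.695²/(2·9.81) = 178.8 m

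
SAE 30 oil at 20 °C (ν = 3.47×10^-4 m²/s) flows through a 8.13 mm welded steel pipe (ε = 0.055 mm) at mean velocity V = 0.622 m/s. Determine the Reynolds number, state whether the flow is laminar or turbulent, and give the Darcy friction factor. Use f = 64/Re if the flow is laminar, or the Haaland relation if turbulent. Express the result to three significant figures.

Re ≈ 14.6; laminar; f = 64/Re ≈ 4.39

Re = VD/ν = 0.6220·0.00813/3.47×10^-4 = 14.6
Re < 2300 → laminar → f = 64/Re = 4.392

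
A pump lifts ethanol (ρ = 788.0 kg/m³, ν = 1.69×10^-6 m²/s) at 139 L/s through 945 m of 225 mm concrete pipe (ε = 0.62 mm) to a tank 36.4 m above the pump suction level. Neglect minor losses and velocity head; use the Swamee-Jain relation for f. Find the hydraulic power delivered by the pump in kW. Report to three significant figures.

P_hyd ≈ 112 kW

V = 4Q/(πD²) = 3.496 m/s; Re = 4.65×10^5; ε/D = 0.00276; f = 0.02598
h_f = f(L/D)V²/2g = 67.96 m
Total head H = z + h_f = 36.4 + 67.96 = 104.4 m
P_hyd = ρgQH = 788.0·9.81·0.139·104.4 = 112.1 kW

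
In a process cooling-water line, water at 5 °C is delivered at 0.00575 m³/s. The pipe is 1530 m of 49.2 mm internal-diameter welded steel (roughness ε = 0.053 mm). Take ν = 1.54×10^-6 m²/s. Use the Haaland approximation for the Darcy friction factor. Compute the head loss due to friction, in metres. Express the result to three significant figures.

V = 4Q/(πD²) = 4·0.00575/(π·0.0492²) = 3.024 m/s
Re = VD/ν = 3.024·0.0492/1.54×10^-6 = 9.66×10^4 → turbulent
ε/D = 0.053/49.2 = 0.00108
Haaland: f = 0.02230
h_f = f(L/D)V²/(2g) = 0.02230·(1530/0.0492)·3.024²/(2·9.81) = 323.3 m

h_f ≈ 323 m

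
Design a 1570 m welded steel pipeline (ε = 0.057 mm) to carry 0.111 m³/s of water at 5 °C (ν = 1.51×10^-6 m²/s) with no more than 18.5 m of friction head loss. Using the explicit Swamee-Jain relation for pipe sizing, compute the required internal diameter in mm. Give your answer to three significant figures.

Swamee-Jain (Type III): D = 0.66·[ε^1.25·(LQ²/(gh_f))^4.75 + ν·Q^9.4·(L/(gh_f))^5.2]^0.04
LQ²/(gh_f) = 0.1066; L/(gh_f) = 8.651
Term 1 = ε^1.25·(…)^4.75 = 1.19×10^-10; Term 2 = ν·Q^9.4·(…)^5.2 = 1.20×10^-10
D = 0.66·(1.19×10^-10 + 1.20×10^-10)^0.04 = 0.2721 m = 272 mm
Check: V = 1.91 m/s, Re = 3.44×10^5, f = 0.01615, h_f = 17.3 m ≈ 18.5 m ✓

D ≈ 272 mm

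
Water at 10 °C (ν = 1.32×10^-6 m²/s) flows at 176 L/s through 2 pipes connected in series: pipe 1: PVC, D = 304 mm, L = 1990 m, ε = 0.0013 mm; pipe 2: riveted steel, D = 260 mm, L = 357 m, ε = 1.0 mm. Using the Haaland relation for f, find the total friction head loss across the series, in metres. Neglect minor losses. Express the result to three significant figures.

H ≈ 47.0 m

Pipe 1: V = 2.425 m/s, Re = 5.58×10^5, ε/D = 4.28×10^-6, f = 0.01286, h_1 = f(L/D)V²/2g = 25.23 m
Pipe 2: V = 3.315 m/s, Re = 6.53×10^5, ε/D = 0.00385, f = 0.02831, h_2 = f(L/D)V²/2g = 21.77 m
Series → Q common, losses add: H = Σh = 46.99 m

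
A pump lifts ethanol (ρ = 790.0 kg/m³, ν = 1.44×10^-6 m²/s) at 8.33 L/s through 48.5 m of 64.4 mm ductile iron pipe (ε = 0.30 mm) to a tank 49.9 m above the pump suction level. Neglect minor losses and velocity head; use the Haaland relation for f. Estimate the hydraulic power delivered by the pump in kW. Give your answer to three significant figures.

P_hyd ≈ 3.72 kW

V = 4Q/(πD²) = 2.557 m/s; Re = 1.14×10^5; ε/D = 0.00466; f = 0.03057
h_f = f(L/D)V²/2g = 7.673 m
Total head H = z + h_f = 49.9 + 7.673 = 57.57 m
P_hyd = ρgQH = 790.0·9.81·0.00833·57.57 = 3.717 kW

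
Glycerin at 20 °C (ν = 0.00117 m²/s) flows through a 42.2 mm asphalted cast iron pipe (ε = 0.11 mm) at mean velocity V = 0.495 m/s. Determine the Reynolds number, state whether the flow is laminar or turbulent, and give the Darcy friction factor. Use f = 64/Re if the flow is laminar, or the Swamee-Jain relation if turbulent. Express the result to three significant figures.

Re = VD/ν = 0.4950·0.0422/0.00117 = 17.9
Re < 2300 → laminar → f = 64/Re = 3.585

Re ≈ 17.9; laminar; f = 64/Re ≈ 3.58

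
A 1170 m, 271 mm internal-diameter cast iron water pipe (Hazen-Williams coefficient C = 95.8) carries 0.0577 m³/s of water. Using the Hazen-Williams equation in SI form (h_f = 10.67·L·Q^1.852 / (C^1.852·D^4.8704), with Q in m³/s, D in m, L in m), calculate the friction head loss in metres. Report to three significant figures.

h_f ≈ 7.84 m

h_f = 10.67·1170·0.0577^1.852 / (95.8^1.852·0.271^4.8704) = 7.838 m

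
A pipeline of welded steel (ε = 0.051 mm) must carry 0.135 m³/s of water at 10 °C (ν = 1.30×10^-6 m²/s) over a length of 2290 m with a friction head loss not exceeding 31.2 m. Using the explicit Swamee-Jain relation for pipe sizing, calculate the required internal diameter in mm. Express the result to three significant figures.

D ≈ 283 mm

Swamee-Jain (Type III): D = 0.66·[ε^1.25·(LQ²/(gh_f))^4.75 + ν·Q^9.4·(L/(gh_f))^5.2]^0.04
LQ²/(gh_f) = 0.1364; L/(gh_f) = 7.482
Term 1 = ε^1.25·(…)^4.75 = 3.34×10^-10; Term 2 = ν·Q^9.4·(…)^5.2 = 3.05×10^-10
D = 0.66·(3.34×10^-10 + 3.05×10^-10)^0.04 = 0.2830 m = 283 mm
Check: V = 2.15 m/s, Re = 4.67×10^5, f = 0.01542, h_f = 29.3 m ≈ 31.2 m ✓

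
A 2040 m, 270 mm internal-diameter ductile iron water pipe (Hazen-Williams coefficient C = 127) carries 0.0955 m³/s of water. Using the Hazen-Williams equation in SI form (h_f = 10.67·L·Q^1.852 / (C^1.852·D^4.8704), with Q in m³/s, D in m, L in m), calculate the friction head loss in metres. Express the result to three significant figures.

h_f ≈ 21.0 m

h_f = 10.67·2040·0.0955^1.852 / (127^1.852·0.270^4.8704) = 20.99 m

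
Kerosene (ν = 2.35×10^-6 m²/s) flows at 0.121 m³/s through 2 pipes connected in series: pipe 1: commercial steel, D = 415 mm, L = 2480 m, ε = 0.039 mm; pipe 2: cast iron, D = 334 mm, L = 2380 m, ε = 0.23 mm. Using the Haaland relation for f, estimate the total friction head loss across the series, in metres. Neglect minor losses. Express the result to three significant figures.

H ≈ 17.7 m

Pipe 1: V = 0.8945 m/s, Re = 1.58×10^5, ε/D = 9.40×10^-5, f = 0.01679, h_1 = f(L/D)V²/2g = 4.093 m
Pipe 2: V = 1.381 m/s, Re = 1.96×10^5, ε/D = 6.89×10^-4, f = 0.01960, h_2 = f(L/D)V²/2g = 13.57 m
Series → Q common, losses add: H = Σh = 17.67 m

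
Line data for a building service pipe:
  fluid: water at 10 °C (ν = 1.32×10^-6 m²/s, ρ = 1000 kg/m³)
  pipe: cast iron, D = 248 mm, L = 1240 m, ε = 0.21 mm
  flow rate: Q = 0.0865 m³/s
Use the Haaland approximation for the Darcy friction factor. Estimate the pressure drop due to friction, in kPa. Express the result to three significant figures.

Δp ≈ 158 kPa

V = 4Q/(πD²) = 4·0.0865/(π·0.248²) = 1.791 m/s
Re = VD/ν = 1.791·0.248/1.32×10^-6 = 3.36×10^5 → turbulent
ε/D = 0.21/248 = 8.47×10^-4
Haaland: f = 0.01976
h_f = f(L/D)V²/(2g) = 0.01976·(1240/0.248)·1.791²/(2·9.81) = 16.14 m
Δp = ρg·h_f = 1000·9.81·16.14 = 158.4 kPa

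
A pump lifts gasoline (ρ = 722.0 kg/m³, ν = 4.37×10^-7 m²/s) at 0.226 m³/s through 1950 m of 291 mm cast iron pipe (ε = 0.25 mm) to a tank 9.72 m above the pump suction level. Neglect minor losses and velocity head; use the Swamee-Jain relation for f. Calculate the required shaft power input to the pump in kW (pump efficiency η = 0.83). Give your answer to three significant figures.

P_shaft ≈ 164 kW

V = 4Q/(πD²) = 3.398 m/s; Re = 2.26×10^6; ε/D = 8.59×10^-4; f = 0.01914
h_f = f(L/D)V²/2g = 75.48 m
Total head H = z + h_f = 9.72 + 75.48 = 85.20 m
P_hyd = ρgQH = 722.0·9.81·0.226·85.20 = 136.4 kW
P_shaft = P_hyd/η = 136.4/0.83 = 164.3 kW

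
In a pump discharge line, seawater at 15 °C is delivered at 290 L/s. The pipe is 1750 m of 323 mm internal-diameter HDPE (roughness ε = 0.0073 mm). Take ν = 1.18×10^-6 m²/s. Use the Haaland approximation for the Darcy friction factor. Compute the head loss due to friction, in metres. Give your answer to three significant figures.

h_f ≈ 41.7 m

V = 4Q/(πD²) = 4·0.290/(π·0.323²) = 3.539 m/s
Re = VD/ν = 3.539·0.323/1.18×10^-6 = 9.69×10^5 → turbulent
ε/D = 0.0073/323 = 2.26×10^-5
Haaland: f = 0.01206
h_f = f(L/D)V²/(2g) = 0.01206·(1750/0.323)·3.539²/(2·9.81) = 41.73 m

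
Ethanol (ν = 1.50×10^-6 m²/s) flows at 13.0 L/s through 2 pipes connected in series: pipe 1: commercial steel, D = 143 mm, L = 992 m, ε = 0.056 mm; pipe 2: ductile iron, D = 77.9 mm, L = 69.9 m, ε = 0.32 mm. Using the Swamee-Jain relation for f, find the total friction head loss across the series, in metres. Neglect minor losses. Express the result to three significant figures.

Pipe 1: V = 0.8094 m/s, Re = 7.72×10^4, ε/D = 3.92×10^-4, f = 0.02070, h_1 = f(L/D)V²/2g = 4.796 m
Pipe 2: V = 2.728 m/s, Re = 1.42×10^5, ε/D = 0.00411, f = 0.02961, h_2 = f(L/D)V²/2g = 10.08 m
Series → Q common, losses add: H = Σh = 14.87 m

H ≈ 14.9 m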